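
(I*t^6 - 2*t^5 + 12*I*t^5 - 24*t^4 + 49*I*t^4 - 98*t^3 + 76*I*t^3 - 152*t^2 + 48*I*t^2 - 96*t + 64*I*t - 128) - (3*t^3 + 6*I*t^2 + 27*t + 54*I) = I*t^6 - 2*t^5 + 12*I*t^5 - 24*t^4 + 49*I*t^4 - 101*t^3 + 76*I*t^3 - 152*t^2 + 42*I*t^2 - 123*t + 64*I*t - 128 - 54*I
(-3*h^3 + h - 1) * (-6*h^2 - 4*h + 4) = 18*h^5 + 12*h^4 - 18*h^3 + 2*h^2 + 8*h - 4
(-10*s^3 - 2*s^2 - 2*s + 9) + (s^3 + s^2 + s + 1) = -9*s^3 - s^2 - s + 10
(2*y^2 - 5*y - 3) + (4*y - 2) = 2*y^2 - y - 5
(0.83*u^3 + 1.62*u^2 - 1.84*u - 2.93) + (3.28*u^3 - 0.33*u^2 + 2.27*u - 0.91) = 4.11*u^3 + 1.29*u^2 + 0.43*u - 3.84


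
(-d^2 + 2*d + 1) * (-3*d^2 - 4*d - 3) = 3*d^4 - 2*d^3 - 8*d^2 - 10*d - 3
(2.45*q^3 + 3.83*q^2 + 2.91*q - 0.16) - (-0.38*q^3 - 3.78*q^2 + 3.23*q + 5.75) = 2.83*q^3 + 7.61*q^2 - 0.32*q - 5.91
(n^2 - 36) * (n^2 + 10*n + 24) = n^4 + 10*n^3 - 12*n^2 - 360*n - 864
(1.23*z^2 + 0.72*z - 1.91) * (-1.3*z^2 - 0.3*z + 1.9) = -1.599*z^4 - 1.305*z^3 + 4.604*z^2 + 1.941*z - 3.629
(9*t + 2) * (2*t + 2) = 18*t^2 + 22*t + 4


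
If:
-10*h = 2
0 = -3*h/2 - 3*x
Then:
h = -1/5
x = 1/10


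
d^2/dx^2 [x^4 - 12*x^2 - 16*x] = 12*x^2 - 24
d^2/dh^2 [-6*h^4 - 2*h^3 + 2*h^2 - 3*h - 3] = -72*h^2 - 12*h + 4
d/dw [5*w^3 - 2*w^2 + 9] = w*(15*w - 4)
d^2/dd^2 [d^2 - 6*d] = 2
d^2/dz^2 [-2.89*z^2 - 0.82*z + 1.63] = -5.78000000000000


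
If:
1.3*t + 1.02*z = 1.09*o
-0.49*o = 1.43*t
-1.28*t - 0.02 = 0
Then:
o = 0.05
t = -0.02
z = 0.07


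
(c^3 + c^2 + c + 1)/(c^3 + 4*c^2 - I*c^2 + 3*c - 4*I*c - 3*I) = (c + I)/(c + 3)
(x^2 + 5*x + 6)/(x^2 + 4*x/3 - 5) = 3*(x + 2)/(3*x - 5)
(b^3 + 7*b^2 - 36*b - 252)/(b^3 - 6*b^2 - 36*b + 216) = (b + 7)/(b - 6)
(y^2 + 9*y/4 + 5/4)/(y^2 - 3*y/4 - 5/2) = (y + 1)/(y - 2)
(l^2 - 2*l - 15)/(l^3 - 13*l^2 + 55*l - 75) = (l + 3)/(l^2 - 8*l + 15)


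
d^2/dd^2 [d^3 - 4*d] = 6*d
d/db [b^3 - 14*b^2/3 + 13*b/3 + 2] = 3*b^2 - 28*b/3 + 13/3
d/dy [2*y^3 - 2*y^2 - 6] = 2*y*(3*y - 2)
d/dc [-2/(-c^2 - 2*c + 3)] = 4*(-c - 1)/(c^2 + 2*c - 3)^2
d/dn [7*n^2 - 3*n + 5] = 14*n - 3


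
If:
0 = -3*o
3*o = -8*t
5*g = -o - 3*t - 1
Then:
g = -1/5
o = 0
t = 0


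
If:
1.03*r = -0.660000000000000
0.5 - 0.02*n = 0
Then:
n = 25.00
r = -0.64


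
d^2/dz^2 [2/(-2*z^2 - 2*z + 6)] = 2*(z^2 + z - (2*z + 1)^2 - 3)/(z^2 + z - 3)^3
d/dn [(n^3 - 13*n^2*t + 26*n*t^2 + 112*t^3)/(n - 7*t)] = 2*n - 6*t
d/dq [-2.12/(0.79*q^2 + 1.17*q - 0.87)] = (3.3496*q + 2.4804)/(0.79*q^2 + 1.17*q - 0.87)^2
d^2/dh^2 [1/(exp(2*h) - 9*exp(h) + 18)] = ((9 - 4*exp(h))*(exp(2*h) - 9*exp(h) + 18) + 2*(2*exp(h) - 9)^2*exp(h))*exp(h)/(exp(2*h) - 9*exp(h) + 18)^3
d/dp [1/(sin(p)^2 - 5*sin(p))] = (5 - 2*sin(p))*cos(p)/((sin(p) - 5)^2*sin(p)^2)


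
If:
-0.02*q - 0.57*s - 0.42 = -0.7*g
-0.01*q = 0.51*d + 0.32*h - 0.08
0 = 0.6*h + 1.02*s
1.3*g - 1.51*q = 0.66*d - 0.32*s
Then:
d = 1.05760663097911*s + 0.147777202171953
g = 0.827487480573303*s + 0.613238933978012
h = -1.7*s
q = 0.462061820065619*s + 0.463362689230415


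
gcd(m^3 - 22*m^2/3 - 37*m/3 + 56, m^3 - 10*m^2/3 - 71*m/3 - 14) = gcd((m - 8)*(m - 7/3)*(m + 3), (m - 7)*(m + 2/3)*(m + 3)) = m + 3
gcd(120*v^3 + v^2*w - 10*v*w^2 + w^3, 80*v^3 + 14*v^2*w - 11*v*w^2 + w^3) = 40*v^2 - 13*v*w + w^2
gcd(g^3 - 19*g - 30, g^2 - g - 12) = g + 3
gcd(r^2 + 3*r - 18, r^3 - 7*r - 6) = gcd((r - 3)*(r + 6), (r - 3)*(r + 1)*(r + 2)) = r - 3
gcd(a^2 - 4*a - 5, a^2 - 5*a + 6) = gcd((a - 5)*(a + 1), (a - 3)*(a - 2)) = 1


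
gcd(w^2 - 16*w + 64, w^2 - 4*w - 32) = w - 8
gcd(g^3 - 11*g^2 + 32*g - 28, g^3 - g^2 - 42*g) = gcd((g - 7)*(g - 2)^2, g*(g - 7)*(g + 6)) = g - 7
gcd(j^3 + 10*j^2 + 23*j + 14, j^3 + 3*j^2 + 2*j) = j^2 + 3*j + 2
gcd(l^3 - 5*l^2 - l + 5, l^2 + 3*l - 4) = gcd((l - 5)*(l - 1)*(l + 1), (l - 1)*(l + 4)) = l - 1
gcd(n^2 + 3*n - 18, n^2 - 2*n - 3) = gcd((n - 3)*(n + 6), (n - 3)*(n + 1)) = n - 3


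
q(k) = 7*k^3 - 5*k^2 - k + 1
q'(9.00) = 1610.00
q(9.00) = 4690.00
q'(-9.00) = 1790.00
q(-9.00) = -5498.00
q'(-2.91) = 205.93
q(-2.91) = -210.93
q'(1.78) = 47.74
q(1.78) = 22.86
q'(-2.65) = 172.97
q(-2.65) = -161.73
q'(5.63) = 608.33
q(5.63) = 1086.06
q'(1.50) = 31.25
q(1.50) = 11.88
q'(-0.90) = 25.01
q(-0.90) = -7.25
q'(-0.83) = 21.77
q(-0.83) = -5.62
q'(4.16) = 320.82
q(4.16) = 414.25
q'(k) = 21*k^2 - 10*k - 1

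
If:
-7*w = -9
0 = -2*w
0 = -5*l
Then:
No Solution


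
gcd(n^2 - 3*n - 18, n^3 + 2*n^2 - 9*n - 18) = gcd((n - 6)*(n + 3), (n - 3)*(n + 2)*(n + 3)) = n + 3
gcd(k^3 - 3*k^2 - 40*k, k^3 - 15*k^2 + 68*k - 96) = k - 8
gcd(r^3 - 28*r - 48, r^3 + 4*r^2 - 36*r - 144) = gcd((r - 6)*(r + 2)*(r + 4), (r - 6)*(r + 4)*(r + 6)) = r^2 - 2*r - 24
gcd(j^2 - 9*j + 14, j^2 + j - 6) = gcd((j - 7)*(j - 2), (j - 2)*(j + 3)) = j - 2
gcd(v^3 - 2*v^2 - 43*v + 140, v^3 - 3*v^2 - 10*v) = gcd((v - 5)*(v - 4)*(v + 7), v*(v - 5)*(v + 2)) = v - 5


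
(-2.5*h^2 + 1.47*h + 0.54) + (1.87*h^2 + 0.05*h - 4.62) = -0.63*h^2 + 1.52*h - 4.08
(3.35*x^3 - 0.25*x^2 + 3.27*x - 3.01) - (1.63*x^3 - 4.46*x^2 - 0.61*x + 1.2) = 1.72*x^3 + 4.21*x^2 + 3.88*x - 4.21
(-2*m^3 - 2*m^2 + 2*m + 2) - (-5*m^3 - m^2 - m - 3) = 3*m^3 - m^2 + 3*m + 5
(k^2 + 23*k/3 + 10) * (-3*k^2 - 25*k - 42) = -3*k^4 - 48*k^3 - 791*k^2/3 - 572*k - 420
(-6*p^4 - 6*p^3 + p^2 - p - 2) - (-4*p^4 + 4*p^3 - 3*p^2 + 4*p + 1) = -2*p^4 - 10*p^3 + 4*p^2 - 5*p - 3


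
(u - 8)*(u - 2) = u^2 - 10*u + 16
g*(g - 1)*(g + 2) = g^3 + g^2 - 2*g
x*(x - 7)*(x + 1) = x^3 - 6*x^2 - 7*x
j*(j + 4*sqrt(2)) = j^2 + 4*sqrt(2)*j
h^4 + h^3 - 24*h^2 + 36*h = h*(h - 3)*(h - 2)*(h + 6)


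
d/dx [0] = 0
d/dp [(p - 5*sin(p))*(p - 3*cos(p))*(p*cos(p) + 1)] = -(p - 5*sin(p))*(p - 3*cos(p))*(p*sin(p) - cos(p)) + (p - 5*sin(p))*(p*cos(p) + 1)*(3*sin(p) + 1) - (p - 3*cos(p))*(p*cos(p) + 1)*(5*cos(p) - 1)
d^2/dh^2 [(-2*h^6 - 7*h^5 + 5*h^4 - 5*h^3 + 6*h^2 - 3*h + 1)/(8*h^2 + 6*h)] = (-192*h^8 - 696*h^7 - 772*h^6 - 198*h^5 + 135*h^4 - 165*h^3 + 48*h^2 + 36*h + 9)/(h^3*(64*h^3 + 144*h^2 + 108*h + 27))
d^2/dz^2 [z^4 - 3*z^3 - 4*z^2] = 12*z^2 - 18*z - 8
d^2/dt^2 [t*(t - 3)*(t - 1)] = 6*t - 8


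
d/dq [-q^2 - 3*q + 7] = -2*q - 3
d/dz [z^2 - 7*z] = 2*z - 7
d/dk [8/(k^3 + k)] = 8*(-3*k^2 - 1)/(k^2*(k^2 + 1)^2)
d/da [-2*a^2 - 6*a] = -4*a - 6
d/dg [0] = 0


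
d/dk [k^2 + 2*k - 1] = 2*k + 2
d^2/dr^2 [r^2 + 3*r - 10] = 2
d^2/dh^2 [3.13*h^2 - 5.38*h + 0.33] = 6.26000000000000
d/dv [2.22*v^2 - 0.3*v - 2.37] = 4.44*v - 0.3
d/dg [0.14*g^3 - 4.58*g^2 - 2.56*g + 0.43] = 0.42*g^2 - 9.16*g - 2.56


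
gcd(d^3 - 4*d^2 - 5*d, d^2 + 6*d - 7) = 1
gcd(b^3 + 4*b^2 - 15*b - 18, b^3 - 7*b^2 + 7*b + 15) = b^2 - 2*b - 3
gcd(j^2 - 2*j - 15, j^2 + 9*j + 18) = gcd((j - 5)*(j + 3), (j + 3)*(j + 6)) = j + 3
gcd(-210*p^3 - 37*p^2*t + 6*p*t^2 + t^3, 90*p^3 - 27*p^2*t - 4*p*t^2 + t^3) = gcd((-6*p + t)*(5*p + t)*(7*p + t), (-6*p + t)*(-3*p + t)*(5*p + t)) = 30*p^2 + p*t - t^2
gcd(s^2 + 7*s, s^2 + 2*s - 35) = s + 7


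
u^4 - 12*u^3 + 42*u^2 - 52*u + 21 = (u - 7)*(u - 3)*(u - 1)^2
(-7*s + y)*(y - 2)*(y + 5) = -7*s*y^2 - 21*s*y + 70*s + y^3 + 3*y^2 - 10*y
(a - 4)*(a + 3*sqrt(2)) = a^2 - 4*a + 3*sqrt(2)*a - 12*sqrt(2)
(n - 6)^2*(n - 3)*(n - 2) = n^4 - 17*n^3 + 102*n^2 - 252*n + 216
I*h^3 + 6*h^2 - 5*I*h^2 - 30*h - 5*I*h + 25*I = (h - 5)*(h - 5*I)*(I*h + 1)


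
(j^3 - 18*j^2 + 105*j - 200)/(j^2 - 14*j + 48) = (j^2 - 10*j + 25)/(j - 6)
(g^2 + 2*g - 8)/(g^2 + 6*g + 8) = (g - 2)/(g + 2)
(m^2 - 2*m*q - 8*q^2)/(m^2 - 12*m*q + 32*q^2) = (-m - 2*q)/(-m + 8*q)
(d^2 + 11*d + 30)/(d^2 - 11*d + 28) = (d^2 + 11*d + 30)/(d^2 - 11*d + 28)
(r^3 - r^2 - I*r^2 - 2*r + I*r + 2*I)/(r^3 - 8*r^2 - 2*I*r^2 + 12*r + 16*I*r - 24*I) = (r^2 + r*(1 - I) - I)/(r^2 - 2*r*(3 + I) + 12*I)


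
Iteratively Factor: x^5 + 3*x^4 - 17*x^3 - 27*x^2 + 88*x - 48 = (x - 1)*(x^4 + 4*x^3 - 13*x^2 - 40*x + 48) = (x - 1)*(x + 4)*(x^3 - 13*x + 12) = (x - 1)^2*(x + 4)*(x^2 + x - 12) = (x - 3)*(x - 1)^2*(x + 4)*(x + 4)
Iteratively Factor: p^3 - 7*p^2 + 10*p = (p - 2)*(p^2 - 5*p) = p*(p - 2)*(p - 5)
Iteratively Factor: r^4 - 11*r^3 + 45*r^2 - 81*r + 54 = (r - 3)*(r^3 - 8*r^2 + 21*r - 18) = (r - 3)^2*(r^2 - 5*r + 6) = (r - 3)^2*(r - 2)*(r - 3)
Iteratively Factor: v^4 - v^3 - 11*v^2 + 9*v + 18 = (v + 1)*(v^3 - 2*v^2 - 9*v + 18) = (v - 2)*(v + 1)*(v^2 - 9) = (v - 3)*(v - 2)*(v + 1)*(v + 3)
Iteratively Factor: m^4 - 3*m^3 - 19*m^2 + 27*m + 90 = (m + 2)*(m^3 - 5*m^2 - 9*m + 45) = (m - 5)*(m + 2)*(m^2 - 9) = (m - 5)*(m + 2)*(m + 3)*(m - 3)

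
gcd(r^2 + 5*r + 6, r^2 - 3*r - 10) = r + 2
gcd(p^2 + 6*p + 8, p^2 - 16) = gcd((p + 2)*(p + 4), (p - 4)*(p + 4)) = p + 4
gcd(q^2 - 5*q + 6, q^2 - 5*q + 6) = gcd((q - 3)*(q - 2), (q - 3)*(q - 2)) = q^2 - 5*q + 6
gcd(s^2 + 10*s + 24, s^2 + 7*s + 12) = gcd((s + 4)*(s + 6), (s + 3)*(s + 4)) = s + 4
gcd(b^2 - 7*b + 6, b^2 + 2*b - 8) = 1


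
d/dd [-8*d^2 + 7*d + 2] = 7 - 16*d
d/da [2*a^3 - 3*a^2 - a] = 6*a^2 - 6*a - 1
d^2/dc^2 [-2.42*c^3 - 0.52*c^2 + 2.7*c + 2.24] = -14.52*c - 1.04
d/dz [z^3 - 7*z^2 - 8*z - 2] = 3*z^2 - 14*z - 8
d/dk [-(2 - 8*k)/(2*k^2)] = 2*(1 - 2*k)/k^3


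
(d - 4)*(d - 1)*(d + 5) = d^3 - 21*d + 20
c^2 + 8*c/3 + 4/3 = (c + 2/3)*(c + 2)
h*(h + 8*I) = h^2 + 8*I*h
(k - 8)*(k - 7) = k^2 - 15*k + 56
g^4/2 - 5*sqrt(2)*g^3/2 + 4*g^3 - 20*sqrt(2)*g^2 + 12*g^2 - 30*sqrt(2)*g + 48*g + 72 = (g/2 + 1)*(g + 6)*(g - 3*sqrt(2))*(g - 2*sqrt(2))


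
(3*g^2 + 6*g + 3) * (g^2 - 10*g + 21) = 3*g^4 - 24*g^3 + 6*g^2 + 96*g + 63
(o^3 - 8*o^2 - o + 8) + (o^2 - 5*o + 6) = o^3 - 7*o^2 - 6*o + 14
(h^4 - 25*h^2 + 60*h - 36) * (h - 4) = h^5 - 4*h^4 - 25*h^3 + 160*h^2 - 276*h + 144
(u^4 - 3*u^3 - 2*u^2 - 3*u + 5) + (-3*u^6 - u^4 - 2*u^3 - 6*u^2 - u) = -3*u^6 - 5*u^3 - 8*u^2 - 4*u + 5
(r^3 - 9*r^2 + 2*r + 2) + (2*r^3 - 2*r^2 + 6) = 3*r^3 - 11*r^2 + 2*r + 8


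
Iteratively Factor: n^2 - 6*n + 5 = (n - 5)*(n - 1)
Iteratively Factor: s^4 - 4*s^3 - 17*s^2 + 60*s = (s - 3)*(s^3 - s^2 - 20*s) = s*(s - 3)*(s^2 - s - 20) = s*(s - 3)*(s + 4)*(s - 5)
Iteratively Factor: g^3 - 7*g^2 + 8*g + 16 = (g - 4)*(g^2 - 3*g - 4) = (g - 4)^2*(g + 1)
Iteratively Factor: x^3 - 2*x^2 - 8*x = (x + 2)*(x^2 - 4*x) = (x - 4)*(x + 2)*(x)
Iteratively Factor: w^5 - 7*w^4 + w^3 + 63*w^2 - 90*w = (w - 5)*(w^4 - 2*w^3 - 9*w^2 + 18*w) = (w - 5)*(w + 3)*(w^3 - 5*w^2 + 6*w) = w*(w - 5)*(w + 3)*(w^2 - 5*w + 6) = w*(w - 5)*(w - 2)*(w + 3)*(w - 3)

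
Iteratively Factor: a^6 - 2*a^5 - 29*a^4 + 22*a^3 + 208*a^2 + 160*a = (a + 4)*(a^5 - 6*a^4 - 5*a^3 + 42*a^2 + 40*a) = (a + 1)*(a + 4)*(a^4 - 7*a^3 + 2*a^2 + 40*a) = a*(a + 1)*(a + 4)*(a^3 - 7*a^2 + 2*a + 40) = a*(a + 1)*(a + 2)*(a + 4)*(a^2 - 9*a + 20) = a*(a - 5)*(a + 1)*(a + 2)*(a + 4)*(a - 4)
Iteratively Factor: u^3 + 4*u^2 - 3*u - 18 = (u + 3)*(u^2 + u - 6) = (u + 3)^2*(u - 2)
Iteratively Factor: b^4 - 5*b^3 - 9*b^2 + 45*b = (b)*(b^3 - 5*b^2 - 9*b + 45) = b*(b - 5)*(b^2 - 9) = b*(b - 5)*(b + 3)*(b - 3)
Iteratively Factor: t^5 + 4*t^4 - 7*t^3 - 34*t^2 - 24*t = (t)*(t^4 + 4*t^3 - 7*t^2 - 34*t - 24) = t*(t + 1)*(t^3 + 3*t^2 - 10*t - 24) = t*(t + 1)*(t + 2)*(t^2 + t - 12) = t*(t + 1)*(t + 2)*(t + 4)*(t - 3)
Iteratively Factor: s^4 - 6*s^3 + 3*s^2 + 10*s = (s - 2)*(s^3 - 4*s^2 - 5*s) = (s - 5)*(s - 2)*(s^2 + s) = (s - 5)*(s - 2)*(s + 1)*(s)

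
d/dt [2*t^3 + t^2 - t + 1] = 6*t^2 + 2*t - 1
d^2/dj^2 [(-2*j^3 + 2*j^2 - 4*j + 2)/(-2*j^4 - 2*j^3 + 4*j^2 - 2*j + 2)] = 2*(j^9 - 3*j^8 + 15*j^7 - 2*j^6 - 6*j^5 - 9*j^4 + 30*j^3 - 6*j^2 - 6*j + 2)/(j^12 + 3*j^11 - 3*j^10 - 8*j^9 + 9*j^8 - 3*j^7 - 8*j^6 + 21*j^5 - 21*j^4 + 16*j^3 - 9*j^2 + 3*j - 1)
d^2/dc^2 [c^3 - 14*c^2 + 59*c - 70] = 6*c - 28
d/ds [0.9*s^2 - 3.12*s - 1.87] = 1.8*s - 3.12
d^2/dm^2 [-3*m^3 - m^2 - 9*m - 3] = -18*m - 2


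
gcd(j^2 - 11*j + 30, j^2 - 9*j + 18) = j - 6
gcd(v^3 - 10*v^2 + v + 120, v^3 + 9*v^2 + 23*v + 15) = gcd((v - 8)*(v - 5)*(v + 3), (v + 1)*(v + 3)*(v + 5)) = v + 3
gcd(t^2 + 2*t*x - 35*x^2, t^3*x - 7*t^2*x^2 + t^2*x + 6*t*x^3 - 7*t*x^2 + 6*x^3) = 1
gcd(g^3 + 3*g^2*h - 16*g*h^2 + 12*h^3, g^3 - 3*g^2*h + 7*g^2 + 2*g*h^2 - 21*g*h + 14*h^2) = g^2 - 3*g*h + 2*h^2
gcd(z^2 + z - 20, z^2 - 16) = z - 4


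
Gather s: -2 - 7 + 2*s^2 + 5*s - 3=2*s^2 + 5*s - 12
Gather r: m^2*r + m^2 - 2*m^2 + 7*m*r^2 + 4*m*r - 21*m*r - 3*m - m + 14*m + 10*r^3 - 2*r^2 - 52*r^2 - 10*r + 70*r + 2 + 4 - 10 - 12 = -m^2 + 10*m + 10*r^3 + r^2*(7*m - 54) + r*(m^2 - 17*m + 60) - 16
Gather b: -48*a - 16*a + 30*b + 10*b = -64*a + 40*b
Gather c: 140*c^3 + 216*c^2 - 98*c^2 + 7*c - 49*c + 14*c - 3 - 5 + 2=140*c^3 + 118*c^2 - 28*c - 6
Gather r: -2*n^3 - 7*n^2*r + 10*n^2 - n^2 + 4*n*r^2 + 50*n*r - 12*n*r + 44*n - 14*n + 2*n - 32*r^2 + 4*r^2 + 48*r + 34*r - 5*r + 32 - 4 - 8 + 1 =-2*n^3 + 9*n^2 + 32*n + r^2*(4*n - 28) + r*(-7*n^2 + 38*n + 77) + 21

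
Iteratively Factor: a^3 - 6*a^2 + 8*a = (a)*(a^2 - 6*a + 8) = a*(a - 4)*(a - 2)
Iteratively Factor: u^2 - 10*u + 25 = (u - 5)*(u - 5)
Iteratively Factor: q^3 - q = (q + 1)*(q^2 - q) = (q - 1)*(q + 1)*(q)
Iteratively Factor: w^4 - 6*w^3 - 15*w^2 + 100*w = (w + 4)*(w^3 - 10*w^2 + 25*w) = w*(w + 4)*(w^2 - 10*w + 25) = w*(w - 5)*(w + 4)*(w - 5)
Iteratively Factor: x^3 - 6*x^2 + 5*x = (x - 1)*(x^2 - 5*x) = (x - 5)*(x - 1)*(x)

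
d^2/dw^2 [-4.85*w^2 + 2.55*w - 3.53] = -9.70000000000000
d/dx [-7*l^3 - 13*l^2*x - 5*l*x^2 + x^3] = -13*l^2 - 10*l*x + 3*x^2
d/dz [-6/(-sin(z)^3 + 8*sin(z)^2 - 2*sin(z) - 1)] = 6*(-3*sin(z)^2 + 16*sin(z) - 2)*cos(z)/(sin(z)^3 - 8*sin(z)^2 + 2*sin(z) + 1)^2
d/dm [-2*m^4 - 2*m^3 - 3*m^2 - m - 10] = -8*m^3 - 6*m^2 - 6*m - 1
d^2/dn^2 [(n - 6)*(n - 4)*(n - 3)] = 6*n - 26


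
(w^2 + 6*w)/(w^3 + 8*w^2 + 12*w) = 1/(w + 2)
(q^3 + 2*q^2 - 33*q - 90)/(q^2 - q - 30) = q + 3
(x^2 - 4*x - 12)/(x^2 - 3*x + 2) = (x^2 - 4*x - 12)/(x^2 - 3*x + 2)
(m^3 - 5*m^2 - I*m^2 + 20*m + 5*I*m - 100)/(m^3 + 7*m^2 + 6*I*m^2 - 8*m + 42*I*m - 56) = (m^2 - 5*m*(1 + I) + 25*I)/(m^2 + m*(7 + 2*I) + 14*I)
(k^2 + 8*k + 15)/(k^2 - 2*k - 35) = (k + 3)/(k - 7)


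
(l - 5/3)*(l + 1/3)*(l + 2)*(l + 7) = l^4 + 23*l^3/3 + 13*l^2/9 - 71*l/3 - 70/9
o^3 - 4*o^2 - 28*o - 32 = (o - 8)*(o + 2)^2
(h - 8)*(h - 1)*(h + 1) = h^3 - 8*h^2 - h + 8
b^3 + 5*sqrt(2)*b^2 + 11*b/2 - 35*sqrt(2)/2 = (b - sqrt(2))*(b + 5*sqrt(2)/2)*(b + 7*sqrt(2)/2)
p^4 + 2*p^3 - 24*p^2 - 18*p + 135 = (p - 3)^2*(p + 3)*(p + 5)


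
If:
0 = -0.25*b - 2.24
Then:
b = -8.96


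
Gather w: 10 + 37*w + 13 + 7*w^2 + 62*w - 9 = 7*w^2 + 99*w + 14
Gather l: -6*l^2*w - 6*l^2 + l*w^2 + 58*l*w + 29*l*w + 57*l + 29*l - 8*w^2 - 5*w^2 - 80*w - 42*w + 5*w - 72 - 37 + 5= l^2*(-6*w - 6) + l*(w^2 + 87*w + 86) - 13*w^2 - 117*w - 104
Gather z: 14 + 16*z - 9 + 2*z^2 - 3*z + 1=2*z^2 + 13*z + 6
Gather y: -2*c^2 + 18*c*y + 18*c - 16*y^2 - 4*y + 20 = -2*c^2 + 18*c - 16*y^2 + y*(18*c - 4) + 20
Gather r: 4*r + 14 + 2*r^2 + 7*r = 2*r^2 + 11*r + 14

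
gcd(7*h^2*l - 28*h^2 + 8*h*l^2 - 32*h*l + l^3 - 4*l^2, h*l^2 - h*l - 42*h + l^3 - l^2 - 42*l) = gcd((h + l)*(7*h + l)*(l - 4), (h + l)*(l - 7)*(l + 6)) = h + l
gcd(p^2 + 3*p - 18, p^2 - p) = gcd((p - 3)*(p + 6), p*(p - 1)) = 1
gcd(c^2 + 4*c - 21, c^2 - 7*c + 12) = c - 3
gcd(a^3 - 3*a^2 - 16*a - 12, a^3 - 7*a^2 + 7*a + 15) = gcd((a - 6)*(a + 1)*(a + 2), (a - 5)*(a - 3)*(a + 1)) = a + 1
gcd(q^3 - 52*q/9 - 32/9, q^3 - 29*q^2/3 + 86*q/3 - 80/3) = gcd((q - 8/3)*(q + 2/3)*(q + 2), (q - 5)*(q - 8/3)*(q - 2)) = q - 8/3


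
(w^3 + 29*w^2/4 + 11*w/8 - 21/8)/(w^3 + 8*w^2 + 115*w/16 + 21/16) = 2*(2*w - 1)/(4*w + 1)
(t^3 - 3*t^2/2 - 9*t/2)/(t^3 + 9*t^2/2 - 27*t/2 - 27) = t/(t + 6)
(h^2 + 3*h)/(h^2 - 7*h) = (h + 3)/(h - 7)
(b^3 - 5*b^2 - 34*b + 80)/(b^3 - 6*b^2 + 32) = (b^3 - 5*b^2 - 34*b + 80)/(b^3 - 6*b^2 + 32)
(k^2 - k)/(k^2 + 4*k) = (k - 1)/(k + 4)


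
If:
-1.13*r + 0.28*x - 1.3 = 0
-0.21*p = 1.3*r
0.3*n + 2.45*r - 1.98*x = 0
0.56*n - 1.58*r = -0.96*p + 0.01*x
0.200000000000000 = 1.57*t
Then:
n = -83.07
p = 38.12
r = -6.16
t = 0.13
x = -20.21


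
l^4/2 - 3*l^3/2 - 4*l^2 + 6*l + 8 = (l/2 + 1)*(l - 4)*(l - 2)*(l + 1)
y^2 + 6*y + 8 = (y + 2)*(y + 4)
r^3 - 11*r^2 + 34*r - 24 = (r - 6)*(r - 4)*(r - 1)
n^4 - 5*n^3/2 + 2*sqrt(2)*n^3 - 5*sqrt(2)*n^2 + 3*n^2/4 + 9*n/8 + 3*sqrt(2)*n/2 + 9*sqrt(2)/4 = (n - 3/2)^2*(n + 1/2)*(n + 2*sqrt(2))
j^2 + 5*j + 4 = (j + 1)*(j + 4)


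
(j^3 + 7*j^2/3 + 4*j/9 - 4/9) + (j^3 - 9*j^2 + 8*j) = 2*j^3 - 20*j^2/3 + 76*j/9 - 4/9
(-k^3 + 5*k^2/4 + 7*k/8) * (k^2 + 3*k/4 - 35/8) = -k^5 + k^4/2 + 99*k^3/16 - 77*k^2/16 - 245*k/64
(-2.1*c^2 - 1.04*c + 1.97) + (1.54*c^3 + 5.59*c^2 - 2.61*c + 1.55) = 1.54*c^3 + 3.49*c^2 - 3.65*c + 3.52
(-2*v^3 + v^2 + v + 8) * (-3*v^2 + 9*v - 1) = 6*v^5 - 21*v^4 + 8*v^3 - 16*v^2 + 71*v - 8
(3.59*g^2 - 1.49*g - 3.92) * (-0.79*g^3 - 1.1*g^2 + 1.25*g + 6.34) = -2.8361*g^5 - 2.7719*g^4 + 9.2233*g^3 + 25.2101*g^2 - 14.3466*g - 24.8528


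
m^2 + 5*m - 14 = (m - 2)*(m + 7)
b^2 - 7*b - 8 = (b - 8)*(b + 1)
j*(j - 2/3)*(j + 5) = j^3 + 13*j^2/3 - 10*j/3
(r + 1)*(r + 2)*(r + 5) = r^3 + 8*r^2 + 17*r + 10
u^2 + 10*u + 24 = (u + 4)*(u + 6)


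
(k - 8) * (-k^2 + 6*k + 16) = -k^3 + 14*k^2 - 32*k - 128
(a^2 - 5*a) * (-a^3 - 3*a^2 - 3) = -a^5 + 2*a^4 + 15*a^3 - 3*a^2 + 15*a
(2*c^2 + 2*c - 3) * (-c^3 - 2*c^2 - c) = -2*c^5 - 6*c^4 - 3*c^3 + 4*c^2 + 3*c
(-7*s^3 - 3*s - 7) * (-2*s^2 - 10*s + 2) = 14*s^5 + 70*s^4 - 8*s^3 + 44*s^2 + 64*s - 14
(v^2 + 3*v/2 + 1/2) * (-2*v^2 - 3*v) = -2*v^4 - 6*v^3 - 11*v^2/2 - 3*v/2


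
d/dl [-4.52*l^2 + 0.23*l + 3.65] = 0.23 - 9.04*l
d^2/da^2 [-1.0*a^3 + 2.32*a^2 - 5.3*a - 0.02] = 4.64 - 6.0*a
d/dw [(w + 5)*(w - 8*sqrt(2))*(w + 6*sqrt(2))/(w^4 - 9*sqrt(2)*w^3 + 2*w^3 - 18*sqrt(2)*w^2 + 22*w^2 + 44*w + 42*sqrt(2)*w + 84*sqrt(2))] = (-w^6 - 10*w^5 + 4*sqrt(2)*w^5 + 61*sqrt(2)*w^4 + 264*w^4 - 1604*sqrt(2)*w^3 + 2032*w^3 - 14094*sqrt(2)*w^2 + 4684*w^2 - 16440*sqrt(2)*w + 20448*w + 12096*sqrt(2) + 19440)/(w^8 - 18*sqrt(2)*w^7 + 4*w^7 - 72*sqrt(2)*w^6 + 210*w^6 - 384*sqrt(2)*w^5 + 824*w^5 - 1248*sqrt(2)*w^4 - 204*w^4 - 4112*w^3 + 600*sqrt(2)*w^3 - 584*w^2 + 7392*sqrt(2)*w^2 + 7392*sqrt(2)*w + 14112*w + 14112)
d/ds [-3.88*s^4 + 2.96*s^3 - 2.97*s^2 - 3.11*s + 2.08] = -15.52*s^3 + 8.88*s^2 - 5.94*s - 3.11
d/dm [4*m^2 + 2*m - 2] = 8*m + 2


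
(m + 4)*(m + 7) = m^2 + 11*m + 28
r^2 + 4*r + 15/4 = (r + 3/2)*(r + 5/2)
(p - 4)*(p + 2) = p^2 - 2*p - 8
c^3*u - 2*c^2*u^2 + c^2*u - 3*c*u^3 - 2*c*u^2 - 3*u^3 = (c - 3*u)*(c + u)*(c*u + u)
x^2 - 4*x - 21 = (x - 7)*(x + 3)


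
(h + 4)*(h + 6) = h^2 + 10*h + 24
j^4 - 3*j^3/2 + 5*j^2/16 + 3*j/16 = j*(j - 1)*(j - 3/4)*(j + 1/4)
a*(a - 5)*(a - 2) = a^3 - 7*a^2 + 10*a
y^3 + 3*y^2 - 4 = (y - 1)*(y + 2)^2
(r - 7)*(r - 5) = r^2 - 12*r + 35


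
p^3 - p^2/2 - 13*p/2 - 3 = (p - 3)*(p + 1/2)*(p + 2)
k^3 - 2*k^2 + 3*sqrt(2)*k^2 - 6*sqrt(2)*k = k*(k - 2)*(k + 3*sqrt(2))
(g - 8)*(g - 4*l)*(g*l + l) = g^3*l - 4*g^2*l^2 - 7*g^2*l + 28*g*l^2 - 8*g*l + 32*l^2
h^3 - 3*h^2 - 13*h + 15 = (h - 5)*(h - 1)*(h + 3)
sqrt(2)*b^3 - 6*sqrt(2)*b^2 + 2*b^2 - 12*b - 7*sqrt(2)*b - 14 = (b - 7)*(b + sqrt(2))*(sqrt(2)*b + sqrt(2))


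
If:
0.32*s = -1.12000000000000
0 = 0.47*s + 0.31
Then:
No Solution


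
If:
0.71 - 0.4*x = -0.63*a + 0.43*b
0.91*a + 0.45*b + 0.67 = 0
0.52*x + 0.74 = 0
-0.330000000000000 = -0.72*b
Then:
No Solution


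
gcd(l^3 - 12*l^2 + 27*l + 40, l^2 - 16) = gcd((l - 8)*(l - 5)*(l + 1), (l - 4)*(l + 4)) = 1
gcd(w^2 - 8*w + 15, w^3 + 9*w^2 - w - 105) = w - 3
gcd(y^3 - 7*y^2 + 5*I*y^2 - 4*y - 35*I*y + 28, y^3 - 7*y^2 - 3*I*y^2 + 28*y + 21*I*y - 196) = y^2 + y*(-7 + 4*I) - 28*I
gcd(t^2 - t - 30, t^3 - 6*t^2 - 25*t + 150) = t^2 - t - 30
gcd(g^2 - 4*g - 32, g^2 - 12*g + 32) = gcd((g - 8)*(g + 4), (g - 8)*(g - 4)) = g - 8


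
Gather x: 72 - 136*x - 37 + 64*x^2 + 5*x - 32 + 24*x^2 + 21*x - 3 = 88*x^2 - 110*x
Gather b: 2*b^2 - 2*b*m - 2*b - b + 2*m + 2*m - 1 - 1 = 2*b^2 + b*(-2*m - 3) + 4*m - 2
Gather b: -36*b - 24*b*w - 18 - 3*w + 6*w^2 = b*(-24*w - 36) + 6*w^2 - 3*w - 18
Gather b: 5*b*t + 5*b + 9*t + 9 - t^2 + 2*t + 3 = b*(5*t + 5) - t^2 + 11*t + 12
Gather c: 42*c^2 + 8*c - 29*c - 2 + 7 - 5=42*c^2 - 21*c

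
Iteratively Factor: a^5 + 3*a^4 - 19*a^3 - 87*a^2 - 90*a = (a)*(a^4 + 3*a^3 - 19*a^2 - 87*a - 90) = a*(a + 3)*(a^3 - 19*a - 30) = a*(a - 5)*(a + 3)*(a^2 + 5*a + 6) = a*(a - 5)*(a + 3)^2*(a + 2)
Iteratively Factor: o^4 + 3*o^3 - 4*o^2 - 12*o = (o)*(o^3 + 3*o^2 - 4*o - 12) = o*(o + 3)*(o^2 - 4) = o*(o + 2)*(o + 3)*(o - 2)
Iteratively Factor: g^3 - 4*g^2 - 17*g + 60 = (g - 5)*(g^2 + g - 12) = (g - 5)*(g + 4)*(g - 3)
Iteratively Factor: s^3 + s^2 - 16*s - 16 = (s + 1)*(s^2 - 16) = (s + 1)*(s + 4)*(s - 4)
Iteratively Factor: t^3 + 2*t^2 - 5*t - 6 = (t - 2)*(t^2 + 4*t + 3) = (t - 2)*(t + 1)*(t + 3)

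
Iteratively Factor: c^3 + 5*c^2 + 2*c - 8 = (c + 4)*(c^2 + c - 2) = (c + 2)*(c + 4)*(c - 1)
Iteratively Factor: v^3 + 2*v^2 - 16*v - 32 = (v + 4)*(v^2 - 2*v - 8) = (v - 4)*(v + 4)*(v + 2)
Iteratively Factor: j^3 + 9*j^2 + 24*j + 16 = (j + 4)*(j^2 + 5*j + 4) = (j + 4)^2*(j + 1)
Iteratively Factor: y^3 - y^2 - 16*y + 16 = (y - 4)*(y^2 + 3*y - 4) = (y - 4)*(y + 4)*(y - 1)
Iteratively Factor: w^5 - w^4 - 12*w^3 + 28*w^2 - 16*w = (w - 2)*(w^4 + w^3 - 10*w^2 + 8*w) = w*(w - 2)*(w^3 + w^2 - 10*w + 8) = w*(w - 2)^2*(w^2 + 3*w - 4) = w*(w - 2)^2*(w - 1)*(w + 4)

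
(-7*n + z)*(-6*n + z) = 42*n^2 - 13*n*z + z^2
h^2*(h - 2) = h^3 - 2*h^2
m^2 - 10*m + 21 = (m - 7)*(m - 3)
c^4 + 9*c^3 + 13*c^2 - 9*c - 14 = (c - 1)*(c + 1)*(c + 2)*(c + 7)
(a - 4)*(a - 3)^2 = a^3 - 10*a^2 + 33*a - 36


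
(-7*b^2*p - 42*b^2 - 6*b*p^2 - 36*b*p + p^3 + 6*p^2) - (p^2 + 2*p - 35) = -7*b^2*p - 42*b^2 - 6*b*p^2 - 36*b*p + p^3 + 5*p^2 - 2*p + 35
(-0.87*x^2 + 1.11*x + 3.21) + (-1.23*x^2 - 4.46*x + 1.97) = -2.1*x^2 - 3.35*x + 5.18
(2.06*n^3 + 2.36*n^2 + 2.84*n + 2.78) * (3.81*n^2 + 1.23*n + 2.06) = 7.8486*n^5 + 11.5254*n^4 + 17.9668*n^3 + 18.9466*n^2 + 9.2698*n + 5.7268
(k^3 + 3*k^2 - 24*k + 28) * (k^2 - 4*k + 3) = k^5 - k^4 - 33*k^3 + 133*k^2 - 184*k + 84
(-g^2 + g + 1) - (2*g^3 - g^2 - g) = -2*g^3 + 2*g + 1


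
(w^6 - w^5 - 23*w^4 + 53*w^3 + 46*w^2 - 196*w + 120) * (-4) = -4*w^6 + 4*w^5 + 92*w^4 - 212*w^3 - 184*w^2 + 784*w - 480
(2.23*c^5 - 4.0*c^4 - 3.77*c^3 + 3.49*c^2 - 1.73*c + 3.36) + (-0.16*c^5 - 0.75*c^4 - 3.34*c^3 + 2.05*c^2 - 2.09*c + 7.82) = 2.07*c^5 - 4.75*c^4 - 7.11*c^3 + 5.54*c^2 - 3.82*c + 11.18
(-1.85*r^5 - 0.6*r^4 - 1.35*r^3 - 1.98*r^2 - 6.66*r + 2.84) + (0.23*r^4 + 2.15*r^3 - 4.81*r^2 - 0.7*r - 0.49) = -1.85*r^5 - 0.37*r^4 + 0.8*r^3 - 6.79*r^2 - 7.36*r + 2.35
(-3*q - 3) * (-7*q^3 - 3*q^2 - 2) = 21*q^4 + 30*q^3 + 9*q^2 + 6*q + 6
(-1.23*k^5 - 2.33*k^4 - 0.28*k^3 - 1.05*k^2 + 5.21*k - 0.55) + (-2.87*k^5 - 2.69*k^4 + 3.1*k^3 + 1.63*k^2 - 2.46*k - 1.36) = -4.1*k^5 - 5.02*k^4 + 2.82*k^3 + 0.58*k^2 + 2.75*k - 1.91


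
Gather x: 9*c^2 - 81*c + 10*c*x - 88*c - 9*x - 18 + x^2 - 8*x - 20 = 9*c^2 - 169*c + x^2 + x*(10*c - 17) - 38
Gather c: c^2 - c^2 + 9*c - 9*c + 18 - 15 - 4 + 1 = 0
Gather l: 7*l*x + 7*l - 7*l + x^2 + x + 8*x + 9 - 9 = 7*l*x + x^2 + 9*x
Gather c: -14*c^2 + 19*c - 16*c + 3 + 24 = -14*c^2 + 3*c + 27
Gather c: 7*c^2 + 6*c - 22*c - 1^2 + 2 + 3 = 7*c^2 - 16*c + 4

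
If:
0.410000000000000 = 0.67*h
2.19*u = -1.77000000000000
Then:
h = 0.61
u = -0.81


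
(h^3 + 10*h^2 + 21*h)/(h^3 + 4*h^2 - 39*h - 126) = h/(h - 6)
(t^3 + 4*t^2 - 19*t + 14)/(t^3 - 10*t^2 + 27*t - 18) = (t^2 + 5*t - 14)/(t^2 - 9*t + 18)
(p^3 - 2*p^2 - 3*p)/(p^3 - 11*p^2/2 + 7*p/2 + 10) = 2*p*(p - 3)/(2*p^2 - 13*p + 20)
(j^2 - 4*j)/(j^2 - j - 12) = j/(j + 3)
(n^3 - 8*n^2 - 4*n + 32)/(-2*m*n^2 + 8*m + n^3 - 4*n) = (8 - n)/(2*m - n)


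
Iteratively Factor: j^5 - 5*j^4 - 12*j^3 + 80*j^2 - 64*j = (j - 1)*(j^4 - 4*j^3 - 16*j^2 + 64*j) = (j - 4)*(j - 1)*(j^3 - 16*j) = j*(j - 4)*(j - 1)*(j^2 - 16) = j*(j - 4)^2*(j - 1)*(j + 4)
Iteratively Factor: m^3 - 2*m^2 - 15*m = (m + 3)*(m^2 - 5*m) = m*(m + 3)*(m - 5)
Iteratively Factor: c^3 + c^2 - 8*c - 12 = (c - 3)*(c^2 + 4*c + 4) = (c - 3)*(c + 2)*(c + 2)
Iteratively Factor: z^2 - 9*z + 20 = (z - 4)*(z - 5)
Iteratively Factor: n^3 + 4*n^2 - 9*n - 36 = (n + 4)*(n^2 - 9) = (n + 3)*(n + 4)*(n - 3)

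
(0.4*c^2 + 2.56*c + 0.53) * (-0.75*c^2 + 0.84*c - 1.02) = -0.3*c^4 - 1.584*c^3 + 1.3449*c^2 - 2.166*c - 0.5406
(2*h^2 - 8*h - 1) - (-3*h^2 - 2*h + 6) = 5*h^2 - 6*h - 7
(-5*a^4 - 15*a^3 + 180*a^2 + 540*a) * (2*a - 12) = -10*a^5 + 30*a^4 + 540*a^3 - 1080*a^2 - 6480*a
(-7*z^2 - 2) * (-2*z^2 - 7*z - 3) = 14*z^4 + 49*z^3 + 25*z^2 + 14*z + 6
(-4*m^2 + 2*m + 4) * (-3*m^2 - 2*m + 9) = 12*m^4 + 2*m^3 - 52*m^2 + 10*m + 36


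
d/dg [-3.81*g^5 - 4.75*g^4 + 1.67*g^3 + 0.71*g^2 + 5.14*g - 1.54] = -19.05*g^4 - 19.0*g^3 + 5.01*g^2 + 1.42*g + 5.14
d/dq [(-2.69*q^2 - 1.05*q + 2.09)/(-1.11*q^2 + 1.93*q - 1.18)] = (-6.3572*q^2 + 10.9882*q - 2.7947)/(1.2321*q^4 - 4.2846*q^3 + 6.3445*q^2 - 4.5548*q + 1.3924)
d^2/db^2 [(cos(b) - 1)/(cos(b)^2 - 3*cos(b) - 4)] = (9*sin(b)^4*cos(b) - sin(b)^4 + 33*sin(b)^2 + 35*cos(b)/4 + 39*cos(3*b)/4 - cos(5*b)/2 + 18)/(sin(b)^2 + 3*cos(b) + 3)^3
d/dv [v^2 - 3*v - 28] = 2*v - 3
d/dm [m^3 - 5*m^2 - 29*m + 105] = 3*m^2 - 10*m - 29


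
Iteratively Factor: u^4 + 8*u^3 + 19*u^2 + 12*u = (u + 1)*(u^3 + 7*u^2 + 12*u) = (u + 1)*(u + 3)*(u^2 + 4*u) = u*(u + 1)*(u + 3)*(u + 4)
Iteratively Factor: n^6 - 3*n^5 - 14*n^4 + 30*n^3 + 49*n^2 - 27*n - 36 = (n + 1)*(n^5 - 4*n^4 - 10*n^3 + 40*n^2 + 9*n - 36) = (n + 1)*(n + 3)*(n^4 - 7*n^3 + 11*n^2 + 7*n - 12) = (n - 1)*(n + 1)*(n + 3)*(n^3 - 6*n^2 + 5*n + 12) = (n - 4)*(n - 1)*(n + 1)*(n + 3)*(n^2 - 2*n - 3) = (n - 4)*(n - 3)*(n - 1)*(n + 1)*(n + 3)*(n + 1)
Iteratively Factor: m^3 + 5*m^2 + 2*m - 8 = (m + 4)*(m^2 + m - 2) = (m - 1)*(m + 4)*(m + 2)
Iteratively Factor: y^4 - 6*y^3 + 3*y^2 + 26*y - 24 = (y - 1)*(y^3 - 5*y^2 - 2*y + 24) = (y - 1)*(y + 2)*(y^2 - 7*y + 12) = (y - 4)*(y - 1)*(y + 2)*(y - 3)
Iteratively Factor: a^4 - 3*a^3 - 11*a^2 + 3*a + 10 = (a + 2)*(a^3 - 5*a^2 - a + 5) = (a + 1)*(a + 2)*(a^2 - 6*a + 5) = (a - 1)*(a + 1)*(a + 2)*(a - 5)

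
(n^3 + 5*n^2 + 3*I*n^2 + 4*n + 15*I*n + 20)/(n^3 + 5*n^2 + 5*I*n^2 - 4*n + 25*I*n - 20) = (n - I)/(n + I)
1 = 1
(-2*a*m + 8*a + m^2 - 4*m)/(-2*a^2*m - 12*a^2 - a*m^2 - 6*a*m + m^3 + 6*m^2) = (m - 4)/(a*m + 6*a + m^2 + 6*m)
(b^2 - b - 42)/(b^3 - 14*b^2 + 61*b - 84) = (b + 6)/(b^2 - 7*b + 12)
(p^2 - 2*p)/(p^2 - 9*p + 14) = p/(p - 7)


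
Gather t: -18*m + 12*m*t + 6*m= 12*m*t - 12*m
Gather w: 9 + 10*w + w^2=w^2 + 10*w + 9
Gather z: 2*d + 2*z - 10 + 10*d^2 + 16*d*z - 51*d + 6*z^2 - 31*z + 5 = 10*d^2 - 49*d + 6*z^2 + z*(16*d - 29) - 5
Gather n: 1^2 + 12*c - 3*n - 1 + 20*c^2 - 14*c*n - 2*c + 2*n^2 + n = 20*c^2 + 10*c + 2*n^2 + n*(-14*c - 2)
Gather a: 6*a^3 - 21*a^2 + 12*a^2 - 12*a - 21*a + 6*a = 6*a^3 - 9*a^2 - 27*a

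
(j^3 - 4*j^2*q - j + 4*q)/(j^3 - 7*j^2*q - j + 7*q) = (-j + 4*q)/(-j + 7*q)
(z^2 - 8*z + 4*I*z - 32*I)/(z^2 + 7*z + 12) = (z^2 + 4*z*(-2 + I) - 32*I)/(z^2 + 7*z + 12)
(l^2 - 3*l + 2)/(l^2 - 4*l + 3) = (l - 2)/(l - 3)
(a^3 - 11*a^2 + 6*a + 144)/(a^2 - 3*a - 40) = (a^2 - 3*a - 18)/(a + 5)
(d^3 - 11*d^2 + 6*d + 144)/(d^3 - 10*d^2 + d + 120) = (d - 6)/(d - 5)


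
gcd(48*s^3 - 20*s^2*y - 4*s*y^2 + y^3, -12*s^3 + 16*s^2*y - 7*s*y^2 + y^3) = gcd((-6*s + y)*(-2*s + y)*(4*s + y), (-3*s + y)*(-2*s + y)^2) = -2*s + y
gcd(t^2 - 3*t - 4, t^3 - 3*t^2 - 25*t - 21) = t + 1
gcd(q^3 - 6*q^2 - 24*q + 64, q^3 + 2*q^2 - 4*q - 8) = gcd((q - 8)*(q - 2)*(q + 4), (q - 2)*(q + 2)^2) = q - 2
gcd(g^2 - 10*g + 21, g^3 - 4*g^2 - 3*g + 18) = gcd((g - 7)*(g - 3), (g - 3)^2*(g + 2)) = g - 3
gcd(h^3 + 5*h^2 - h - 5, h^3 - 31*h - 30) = h^2 + 6*h + 5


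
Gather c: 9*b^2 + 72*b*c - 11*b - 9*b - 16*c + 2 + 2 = 9*b^2 - 20*b + c*(72*b - 16) + 4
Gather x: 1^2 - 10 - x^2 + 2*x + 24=-x^2 + 2*x + 15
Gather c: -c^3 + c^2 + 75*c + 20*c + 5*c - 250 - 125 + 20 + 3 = -c^3 + c^2 + 100*c - 352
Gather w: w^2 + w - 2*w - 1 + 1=w^2 - w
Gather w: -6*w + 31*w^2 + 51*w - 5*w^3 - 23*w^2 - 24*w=-5*w^3 + 8*w^2 + 21*w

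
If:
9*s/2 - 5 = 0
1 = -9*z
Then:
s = 10/9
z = -1/9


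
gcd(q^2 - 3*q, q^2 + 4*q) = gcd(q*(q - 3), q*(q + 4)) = q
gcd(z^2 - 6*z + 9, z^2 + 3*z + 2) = 1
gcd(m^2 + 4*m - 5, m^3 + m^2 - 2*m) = m - 1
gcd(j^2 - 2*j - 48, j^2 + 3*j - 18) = j + 6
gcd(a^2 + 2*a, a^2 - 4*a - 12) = a + 2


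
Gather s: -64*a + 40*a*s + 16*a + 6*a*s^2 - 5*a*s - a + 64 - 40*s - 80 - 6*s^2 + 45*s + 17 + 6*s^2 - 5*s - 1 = 6*a*s^2 + 35*a*s - 49*a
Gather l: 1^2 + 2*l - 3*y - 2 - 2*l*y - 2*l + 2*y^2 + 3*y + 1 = -2*l*y + 2*y^2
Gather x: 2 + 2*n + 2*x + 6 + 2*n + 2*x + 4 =4*n + 4*x + 12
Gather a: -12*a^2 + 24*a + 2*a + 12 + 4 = -12*a^2 + 26*a + 16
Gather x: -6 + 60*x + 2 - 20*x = 40*x - 4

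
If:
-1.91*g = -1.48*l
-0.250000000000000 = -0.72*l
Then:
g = 0.27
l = 0.35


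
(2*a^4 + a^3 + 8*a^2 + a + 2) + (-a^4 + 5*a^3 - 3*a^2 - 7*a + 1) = a^4 + 6*a^3 + 5*a^2 - 6*a + 3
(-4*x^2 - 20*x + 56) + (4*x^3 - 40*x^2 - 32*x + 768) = 4*x^3 - 44*x^2 - 52*x + 824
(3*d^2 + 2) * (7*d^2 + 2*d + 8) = 21*d^4 + 6*d^3 + 38*d^2 + 4*d + 16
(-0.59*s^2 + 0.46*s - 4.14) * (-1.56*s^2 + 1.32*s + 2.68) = 0.9204*s^4 - 1.4964*s^3 + 5.4844*s^2 - 4.232*s - 11.0952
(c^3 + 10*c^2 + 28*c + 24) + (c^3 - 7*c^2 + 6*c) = 2*c^3 + 3*c^2 + 34*c + 24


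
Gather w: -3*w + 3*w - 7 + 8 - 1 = 0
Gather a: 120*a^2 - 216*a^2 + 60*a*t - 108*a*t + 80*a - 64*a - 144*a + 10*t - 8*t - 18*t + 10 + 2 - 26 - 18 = -96*a^2 + a*(-48*t - 128) - 16*t - 32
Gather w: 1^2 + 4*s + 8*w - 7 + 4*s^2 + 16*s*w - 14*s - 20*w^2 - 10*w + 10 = 4*s^2 - 10*s - 20*w^2 + w*(16*s - 2) + 4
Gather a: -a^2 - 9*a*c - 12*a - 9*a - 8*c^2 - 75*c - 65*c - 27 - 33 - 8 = -a^2 + a*(-9*c - 21) - 8*c^2 - 140*c - 68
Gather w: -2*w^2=-2*w^2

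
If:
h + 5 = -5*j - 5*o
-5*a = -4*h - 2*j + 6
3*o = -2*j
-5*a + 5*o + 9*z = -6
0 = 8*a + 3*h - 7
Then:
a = -82/187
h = 655/187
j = -954/187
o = 636/187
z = -4712/1683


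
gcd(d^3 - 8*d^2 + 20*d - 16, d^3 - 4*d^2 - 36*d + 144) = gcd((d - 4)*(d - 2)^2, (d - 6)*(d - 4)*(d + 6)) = d - 4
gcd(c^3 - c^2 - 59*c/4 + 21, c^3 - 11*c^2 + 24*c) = 1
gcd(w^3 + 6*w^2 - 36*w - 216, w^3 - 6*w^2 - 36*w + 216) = w^2 - 36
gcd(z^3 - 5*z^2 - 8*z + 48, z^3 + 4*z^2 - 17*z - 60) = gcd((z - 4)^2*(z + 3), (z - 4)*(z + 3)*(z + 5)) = z^2 - z - 12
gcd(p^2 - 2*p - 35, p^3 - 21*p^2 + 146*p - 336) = p - 7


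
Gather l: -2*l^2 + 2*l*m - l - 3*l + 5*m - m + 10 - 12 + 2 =-2*l^2 + l*(2*m - 4) + 4*m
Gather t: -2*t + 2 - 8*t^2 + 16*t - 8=-8*t^2 + 14*t - 6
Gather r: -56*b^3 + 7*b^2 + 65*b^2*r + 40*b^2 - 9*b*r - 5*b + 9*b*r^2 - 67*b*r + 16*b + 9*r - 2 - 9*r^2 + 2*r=-56*b^3 + 47*b^2 + 11*b + r^2*(9*b - 9) + r*(65*b^2 - 76*b + 11) - 2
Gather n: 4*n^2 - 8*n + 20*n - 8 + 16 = 4*n^2 + 12*n + 8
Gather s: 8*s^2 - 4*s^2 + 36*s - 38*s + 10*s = 4*s^2 + 8*s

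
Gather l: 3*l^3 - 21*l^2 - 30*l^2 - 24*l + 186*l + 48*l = 3*l^3 - 51*l^2 + 210*l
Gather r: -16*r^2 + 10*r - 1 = -16*r^2 + 10*r - 1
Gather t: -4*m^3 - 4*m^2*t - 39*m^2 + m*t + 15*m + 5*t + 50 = -4*m^3 - 39*m^2 + 15*m + t*(-4*m^2 + m + 5) + 50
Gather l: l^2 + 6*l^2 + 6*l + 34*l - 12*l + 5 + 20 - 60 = 7*l^2 + 28*l - 35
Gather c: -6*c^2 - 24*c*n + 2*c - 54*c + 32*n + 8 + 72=-6*c^2 + c*(-24*n - 52) + 32*n + 80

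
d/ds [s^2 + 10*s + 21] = 2*s + 10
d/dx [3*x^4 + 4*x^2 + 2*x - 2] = 12*x^3 + 8*x + 2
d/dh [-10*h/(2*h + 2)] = -5/(h + 1)^2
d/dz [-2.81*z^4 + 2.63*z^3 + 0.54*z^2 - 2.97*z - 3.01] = -11.24*z^3 + 7.89*z^2 + 1.08*z - 2.97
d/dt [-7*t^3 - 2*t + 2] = -21*t^2 - 2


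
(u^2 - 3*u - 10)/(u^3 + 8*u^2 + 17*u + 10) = (u - 5)/(u^2 + 6*u + 5)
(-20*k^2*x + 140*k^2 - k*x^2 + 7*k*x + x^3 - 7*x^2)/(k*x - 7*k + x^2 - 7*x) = (-20*k^2 - k*x + x^2)/(k + x)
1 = 1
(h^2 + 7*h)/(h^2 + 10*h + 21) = h/(h + 3)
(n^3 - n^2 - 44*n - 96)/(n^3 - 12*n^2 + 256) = (n + 3)/(n - 8)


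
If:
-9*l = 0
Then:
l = 0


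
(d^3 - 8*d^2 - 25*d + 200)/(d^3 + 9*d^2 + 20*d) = (d^2 - 13*d + 40)/(d*(d + 4))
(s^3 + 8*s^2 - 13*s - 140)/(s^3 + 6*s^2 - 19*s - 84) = (s + 5)/(s + 3)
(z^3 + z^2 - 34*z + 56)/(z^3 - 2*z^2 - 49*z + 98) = (z - 4)/(z - 7)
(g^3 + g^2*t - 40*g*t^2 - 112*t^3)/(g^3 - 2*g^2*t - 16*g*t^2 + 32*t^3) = (g^2 - 3*g*t - 28*t^2)/(g^2 - 6*g*t + 8*t^2)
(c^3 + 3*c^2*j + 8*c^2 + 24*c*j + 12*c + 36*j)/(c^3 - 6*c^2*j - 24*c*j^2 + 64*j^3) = (c^3 + 3*c^2*j + 8*c^2 + 24*c*j + 12*c + 36*j)/(c^3 - 6*c^2*j - 24*c*j^2 + 64*j^3)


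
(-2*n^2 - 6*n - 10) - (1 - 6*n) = -2*n^2 - 11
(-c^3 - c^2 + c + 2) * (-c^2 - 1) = c^5 + c^4 - c^2 - c - 2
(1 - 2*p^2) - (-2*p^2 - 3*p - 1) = 3*p + 2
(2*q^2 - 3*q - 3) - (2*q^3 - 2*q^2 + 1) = -2*q^3 + 4*q^2 - 3*q - 4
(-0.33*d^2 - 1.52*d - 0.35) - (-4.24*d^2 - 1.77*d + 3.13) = 3.91*d^2 + 0.25*d - 3.48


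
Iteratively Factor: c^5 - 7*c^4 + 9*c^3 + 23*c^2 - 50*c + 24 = (c - 4)*(c^4 - 3*c^3 - 3*c^2 + 11*c - 6) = (c - 4)*(c - 3)*(c^3 - 3*c + 2) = (c - 4)*(c - 3)*(c - 1)*(c^2 + c - 2) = (c - 4)*(c - 3)*(c - 1)*(c + 2)*(c - 1)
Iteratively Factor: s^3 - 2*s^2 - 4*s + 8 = (s - 2)*(s^2 - 4) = (s - 2)^2*(s + 2)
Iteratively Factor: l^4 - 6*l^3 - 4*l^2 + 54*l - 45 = (l - 1)*(l^3 - 5*l^2 - 9*l + 45) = (l - 5)*(l - 1)*(l^2 - 9) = (l - 5)*(l - 1)*(l + 3)*(l - 3)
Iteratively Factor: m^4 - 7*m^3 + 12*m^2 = (m)*(m^3 - 7*m^2 + 12*m) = m*(m - 4)*(m^2 - 3*m) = m^2*(m - 4)*(m - 3)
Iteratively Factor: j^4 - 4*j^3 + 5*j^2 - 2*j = (j - 2)*(j^3 - 2*j^2 + j) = j*(j - 2)*(j^2 - 2*j + 1) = j*(j - 2)*(j - 1)*(j - 1)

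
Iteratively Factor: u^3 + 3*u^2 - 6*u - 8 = (u + 1)*(u^2 + 2*u - 8) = (u - 2)*(u + 1)*(u + 4)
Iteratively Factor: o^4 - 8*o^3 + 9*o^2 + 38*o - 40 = (o - 4)*(o^3 - 4*o^2 - 7*o + 10) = (o - 4)*(o + 2)*(o^2 - 6*o + 5) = (o - 5)*(o - 4)*(o + 2)*(o - 1)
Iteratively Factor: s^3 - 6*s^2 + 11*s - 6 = (s - 2)*(s^2 - 4*s + 3) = (s - 3)*(s - 2)*(s - 1)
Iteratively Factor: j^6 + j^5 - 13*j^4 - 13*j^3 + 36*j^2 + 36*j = (j + 2)*(j^5 - j^4 - 11*j^3 + 9*j^2 + 18*j) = (j + 2)*(j + 3)*(j^4 - 4*j^3 + j^2 + 6*j) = (j - 2)*(j + 2)*(j + 3)*(j^3 - 2*j^2 - 3*j) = (j - 3)*(j - 2)*(j + 2)*(j + 3)*(j^2 + j) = (j - 3)*(j - 2)*(j + 1)*(j + 2)*(j + 3)*(j)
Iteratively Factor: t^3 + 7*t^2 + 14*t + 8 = (t + 1)*(t^2 + 6*t + 8) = (t + 1)*(t + 4)*(t + 2)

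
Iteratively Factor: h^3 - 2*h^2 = (h)*(h^2 - 2*h) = h*(h - 2)*(h)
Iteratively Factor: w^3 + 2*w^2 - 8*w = (w - 2)*(w^2 + 4*w) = (w - 2)*(w + 4)*(w)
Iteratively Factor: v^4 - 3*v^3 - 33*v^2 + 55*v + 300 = (v - 5)*(v^3 + 2*v^2 - 23*v - 60) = (v - 5)*(v + 3)*(v^2 - v - 20) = (v - 5)^2*(v + 3)*(v + 4)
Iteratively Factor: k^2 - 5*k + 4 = (k - 4)*(k - 1)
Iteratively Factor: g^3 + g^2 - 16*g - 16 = (g - 4)*(g^2 + 5*g + 4) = (g - 4)*(g + 1)*(g + 4)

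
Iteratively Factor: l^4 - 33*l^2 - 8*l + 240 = (l - 5)*(l^3 + 5*l^2 - 8*l - 48) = (l - 5)*(l + 4)*(l^2 + l - 12) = (l - 5)*(l + 4)^2*(l - 3)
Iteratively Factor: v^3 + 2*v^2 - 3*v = (v - 1)*(v^2 + 3*v) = (v - 1)*(v + 3)*(v)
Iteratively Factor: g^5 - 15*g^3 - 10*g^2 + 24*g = (g - 4)*(g^4 + 4*g^3 + g^2 - 6*g) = (g - 4)*(g + 3)*(g^3 + g^2 - 2*g) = (g - 4)*(g + 2)*(g + 3)*(g^2 - g) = (g - 4)*(g - 1)*(g + 2)*(g + 3)*(g)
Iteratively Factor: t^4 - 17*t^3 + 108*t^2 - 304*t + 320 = (t - 4)*(t^3 - 13*t^2 + 56*t - 80) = (t - 4)^2*(t^2 - 9*t + 20) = (t - 4)^3*(t - 5)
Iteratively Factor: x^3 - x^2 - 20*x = (x + 4)*(x^2 - 5*x) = (x - 5)*(x + 4)*(x)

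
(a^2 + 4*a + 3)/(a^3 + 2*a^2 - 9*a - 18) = (a + 1)/(a^2 - a - 6)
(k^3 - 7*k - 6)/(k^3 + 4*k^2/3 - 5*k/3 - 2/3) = 3*(k^2 - 2*k - 3)/(3*k^2 - 2*k - 1)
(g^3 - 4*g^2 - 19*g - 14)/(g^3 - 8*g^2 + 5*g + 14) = (g + 2)/(g - 2)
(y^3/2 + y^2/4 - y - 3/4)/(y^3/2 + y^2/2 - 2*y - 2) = (2*y^2 - y - 3)/(2*(y^2 - 4))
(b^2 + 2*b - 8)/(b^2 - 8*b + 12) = (b + 4)/(b - 6)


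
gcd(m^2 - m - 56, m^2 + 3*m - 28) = m + 7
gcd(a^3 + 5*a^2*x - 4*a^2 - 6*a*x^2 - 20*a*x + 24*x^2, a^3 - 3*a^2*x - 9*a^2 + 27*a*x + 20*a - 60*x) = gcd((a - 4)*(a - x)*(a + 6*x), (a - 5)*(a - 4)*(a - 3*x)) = a - 4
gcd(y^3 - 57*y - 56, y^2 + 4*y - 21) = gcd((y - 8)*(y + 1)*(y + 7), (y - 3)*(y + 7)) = y + 7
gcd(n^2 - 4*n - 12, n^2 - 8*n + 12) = n - 6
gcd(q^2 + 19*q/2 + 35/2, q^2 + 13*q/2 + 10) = q + 5/2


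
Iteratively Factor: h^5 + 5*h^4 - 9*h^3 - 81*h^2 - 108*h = (h + 3)*(h^4 + 2*h^3 - 15*h^2 - 36*h) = (h + 3)^2*(h^3 - h^2 - 12*h) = (h - 4)*(h + 3)^2*(h^2 + 3*h) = h*(h - 4)*(h + 3)^2*(h + 3)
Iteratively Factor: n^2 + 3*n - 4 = (n - 1)*(n + 4)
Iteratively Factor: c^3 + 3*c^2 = (c)*(c^2 + 3*c) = c*(c + 3)*(c)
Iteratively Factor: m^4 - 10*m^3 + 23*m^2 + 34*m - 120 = (m - 4)*(m^3 - 6*m^2 - m + 30) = (m - 5)*(m - 4)*(m^2 - m - 6) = (m - 5)*(m - 4)*(m - 3)*(m + 2)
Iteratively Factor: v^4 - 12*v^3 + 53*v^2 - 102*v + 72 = (v - 4)*(v^3 - 8*v^2 + 21*v - 18) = (v - 4)*(v - 2)*(v^2 - 6*v + 9) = (v - 4)*(v - 3)*(v - 2)*(v - 3)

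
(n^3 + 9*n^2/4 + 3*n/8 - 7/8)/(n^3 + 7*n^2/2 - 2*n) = (4*n^2 + 11*n + 7)/(4*n*(n + 4))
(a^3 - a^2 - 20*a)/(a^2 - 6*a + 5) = a*(a + 4)/(a - 1)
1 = 1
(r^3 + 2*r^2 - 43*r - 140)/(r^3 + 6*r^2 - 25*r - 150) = (r^2 - 3*r - 28)/(r^2 + r - 30)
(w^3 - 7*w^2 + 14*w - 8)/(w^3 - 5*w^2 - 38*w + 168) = (w^2 - 3*w + 2)/(w^2 - w - 42)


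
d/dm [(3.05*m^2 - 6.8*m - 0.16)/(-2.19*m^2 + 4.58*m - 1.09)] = (-0.923000000000002*m^2 - 7.3498*m + 8.1448)/(4.7961*m^4 - 20.0604*m^3 + 25.7506*m^2 - 9.9844*m + 1.1881)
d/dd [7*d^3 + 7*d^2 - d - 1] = 21*d^2 + 14*d - 1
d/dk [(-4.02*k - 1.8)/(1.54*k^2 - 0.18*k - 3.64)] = (6.1908*k^2 + 5.544*k + 14.3088)/(2.3716*k^4 - 0.5544*k^3 - 11.1788*k^2 + 1.3104*k + 13.2496)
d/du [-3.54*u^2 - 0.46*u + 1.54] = -7.08*u - 0.46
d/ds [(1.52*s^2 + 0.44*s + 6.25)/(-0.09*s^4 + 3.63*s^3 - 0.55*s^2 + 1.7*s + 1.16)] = (0.2736*s^5 - 5.3988*s^4 - 0.9444*s^3 - 65.2365*s^2 + 10.4014*s - 10.1146)/(0.0081*s^8 - 0.6534*s^7 + 13.2759*s^6 - 4.299*s^5 + 12.4357*s^4 + 6.5516*s^3 + 1.614*s^2 + 3.944*s + 1.3456)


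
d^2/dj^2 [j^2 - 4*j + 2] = 2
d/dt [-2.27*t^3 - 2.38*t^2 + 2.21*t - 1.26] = -6.81*t^2 - 4.76*t + 2.21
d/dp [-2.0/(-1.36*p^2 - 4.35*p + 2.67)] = (-5.44*p - 8.7)/(1.36*p^2 + 4.35*p - 2.67)^2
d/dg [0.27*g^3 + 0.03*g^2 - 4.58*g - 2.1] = 0.81*g^2 + 0.06*g - 4.58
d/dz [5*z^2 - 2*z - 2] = 10*z - 2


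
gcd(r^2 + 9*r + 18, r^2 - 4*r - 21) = r + 3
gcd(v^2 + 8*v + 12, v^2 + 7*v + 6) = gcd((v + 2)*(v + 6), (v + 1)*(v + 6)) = v + 6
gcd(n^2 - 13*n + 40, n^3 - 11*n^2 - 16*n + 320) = n - 8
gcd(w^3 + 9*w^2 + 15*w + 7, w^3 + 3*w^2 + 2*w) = w + 1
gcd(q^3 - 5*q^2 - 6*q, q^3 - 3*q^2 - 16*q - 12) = q^2 - 5*q - 6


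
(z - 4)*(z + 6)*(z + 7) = z^3 + 9*z^2 - 10*z - 168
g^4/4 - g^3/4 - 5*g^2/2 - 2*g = g*(g/4 + 1/2)*(g - 4)*(g + 1)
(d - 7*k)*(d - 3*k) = d^2 - 10*d*k + 21*k^2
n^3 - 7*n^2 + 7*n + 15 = (n - 5)*(n - 3)*(n + 1)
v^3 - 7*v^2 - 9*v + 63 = (v - 7)*(v - 3)*(v + 3)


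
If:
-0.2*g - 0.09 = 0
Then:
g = -0.45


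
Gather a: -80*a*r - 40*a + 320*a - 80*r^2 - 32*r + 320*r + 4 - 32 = a*(280 - 80*r) - 80*r^2 + 288*r - 28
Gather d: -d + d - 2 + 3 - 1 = 0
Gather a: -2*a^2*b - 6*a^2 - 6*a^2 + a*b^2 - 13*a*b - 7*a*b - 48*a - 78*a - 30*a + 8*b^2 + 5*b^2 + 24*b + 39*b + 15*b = a^2*(-2*b - 12) + a*(b^2 - 20*b - 156) + 13*b^2 + 78*b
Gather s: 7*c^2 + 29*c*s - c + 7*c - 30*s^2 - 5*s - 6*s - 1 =7*c^2 + 6*c - 30*s^2 + s*(29*c - 11) - 1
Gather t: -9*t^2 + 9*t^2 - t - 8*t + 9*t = 0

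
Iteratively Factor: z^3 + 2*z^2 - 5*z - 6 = (z + 1)*(z^2 + z - 6) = (z + 1)*(z + 3)*(z - 2)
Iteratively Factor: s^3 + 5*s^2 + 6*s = (s)*(s^2 + 5*s + 6) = s*(s + 3)*(s + 2)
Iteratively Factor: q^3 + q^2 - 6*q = (q)*(q^2 + q - 6) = q*(q - 2)*(q + 3)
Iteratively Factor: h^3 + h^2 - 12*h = (h + 4)*(h^2 - 3*h) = (h - 3)*(h + 4)*(h)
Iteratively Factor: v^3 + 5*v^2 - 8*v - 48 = (v + 4)*(v^2 + v - 12) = (v - 3)*(v + 4)*(v + 4)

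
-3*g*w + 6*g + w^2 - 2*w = (-3*g + w)*(w - 2)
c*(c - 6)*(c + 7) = c^3 + c^2 - 42*c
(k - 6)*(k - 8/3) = k^2 - 26*k/3 + 16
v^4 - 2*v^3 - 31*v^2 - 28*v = v*(v - 7)*(v + 1)*(v + 4)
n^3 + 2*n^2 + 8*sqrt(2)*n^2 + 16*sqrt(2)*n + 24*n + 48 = (n + 2)*(n + 2*sqrt(2))*(n + 6*sqrt(2))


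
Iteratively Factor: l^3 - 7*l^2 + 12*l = (l - 3)*(l^2 - 4*l) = l*(l - 3)*(l - 4)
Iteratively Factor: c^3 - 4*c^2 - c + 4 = (c - 1)*(c^2 - 3*c - 4) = (c - 4)*(c - 1)*(c + 1)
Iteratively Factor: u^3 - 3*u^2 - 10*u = (u)*(u^2 - 3*u - 10) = u*(u + 2)*(u - 5)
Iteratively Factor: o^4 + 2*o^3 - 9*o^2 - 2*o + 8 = (o - 1)*(o^3 + 3*o^2 - 6*o - 8) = (o - 2)*(o - 1)*(o^2 + 5*o + 4) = (o - 2)*(o - 1)*(o + 1)*(o + 4)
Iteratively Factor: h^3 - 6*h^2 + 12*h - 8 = (h - 2)*(h^2 - 4*h + 4) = (h - 2)^2*(h - 2)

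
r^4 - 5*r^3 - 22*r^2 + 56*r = r*(r - 7)*(r - 2)*(r + 4)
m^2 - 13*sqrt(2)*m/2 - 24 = (m - 8*sqrt(2))*(m + 3*sqrt(2)/2)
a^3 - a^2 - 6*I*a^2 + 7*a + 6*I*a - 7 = (a - 1)*(a - 7*I)*(a + I)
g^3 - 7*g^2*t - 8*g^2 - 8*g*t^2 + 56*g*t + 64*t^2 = (g - 8)*(g - 8*t)*(g + t)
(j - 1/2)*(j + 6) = j^2 + 11*j/2 - 3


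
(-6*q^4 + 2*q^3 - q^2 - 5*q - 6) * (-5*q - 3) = 30*q^5 + 8*q^4 - q^3 + 28*q^2 + 45*q + 18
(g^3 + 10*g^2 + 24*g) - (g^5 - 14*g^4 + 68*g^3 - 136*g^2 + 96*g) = -g^5 + 14*g^4 - 67*g^3 + 146*g^2 - 72*g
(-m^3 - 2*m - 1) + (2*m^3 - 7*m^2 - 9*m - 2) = m^3 - 7*m^2 - 11*m - 3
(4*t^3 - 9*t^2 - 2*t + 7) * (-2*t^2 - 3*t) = -8*t^5 + 6*t^4 + 31*t^3 - 8*t^2 - 21*t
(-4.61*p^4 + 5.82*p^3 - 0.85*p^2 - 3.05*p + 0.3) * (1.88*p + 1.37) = -8.6668*p^5 + 4.6259*p^4 + 6.3754*p^3 - 6.8985*p^2 - 3.6145*p + 0.411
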